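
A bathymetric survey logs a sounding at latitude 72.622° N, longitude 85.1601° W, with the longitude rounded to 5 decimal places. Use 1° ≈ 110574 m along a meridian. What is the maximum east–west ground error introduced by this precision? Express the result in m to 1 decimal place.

Rounding to 5 decimal places leaves the longitude within ±5e-06° of the true value.
One degree of longitude at 72.622° is 110574 × cos 72.622° ≈ 110574 × 0.2987 = 33025.6 m.
Maximum E–W displacement: 5e-06 × 33025.6 = 0.165128 m.

0.2 m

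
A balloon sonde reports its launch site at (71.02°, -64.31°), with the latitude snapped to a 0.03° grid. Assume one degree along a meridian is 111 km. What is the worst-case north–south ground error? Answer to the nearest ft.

5463 ft

With a 0.03° grid the true value lies within half a step, ±0.03°/2 = ±0.015°, of the stored one.
So the N–S error is at most 0.015 × 111000 = 1665 m.
In feet: 1665 m ÷ 0.3048 ≈ 5462.6 ft.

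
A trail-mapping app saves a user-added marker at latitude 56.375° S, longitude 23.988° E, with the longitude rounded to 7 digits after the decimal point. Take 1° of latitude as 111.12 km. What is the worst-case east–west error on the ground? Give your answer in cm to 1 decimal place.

Rounding to 7 decimal places leaves the longitude within ±5e-08° of the true value.
At latitude 56.375° a degree of longitude spans 111120 m × cos 56.375° = 111120 × 0.5538 ≈ 61533.2 m.
East–west error: 5e-08° × 61533.2 m/° ≈ 0.00307666 m.
That is 0.00307666 m = 0.30767 cm.

0.3 cm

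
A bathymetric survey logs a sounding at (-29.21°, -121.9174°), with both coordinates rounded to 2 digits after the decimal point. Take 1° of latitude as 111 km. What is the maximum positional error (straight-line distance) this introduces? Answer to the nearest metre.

Rounding to 2 decimal places leaves each coordinate within ±0.005° of the true value.
Latitude error → 0.005 × 111000 = 555 m along the meridian.
East–west component at 29.21°: 0.005° × 111000 × cos 29.21° ≈ 0.005 × 96884.9 ≈ 484.424 m.
The two errors are perpendicular, so the maximum displacement is √(555² + 484.424²) ≈ 736.676 m.

737 metres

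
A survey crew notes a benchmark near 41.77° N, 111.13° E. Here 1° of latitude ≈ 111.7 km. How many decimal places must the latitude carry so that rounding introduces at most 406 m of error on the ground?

3

One degree of latitude covers 111700 m.
N decimal places → at most half a unit in the last place, 0.5 × 10⁻ᴺ° = 111700/2 × 10⁻ᴺ m.
Setting 55850 × 10⁻ᴺ ≤ 406 gives 10ᴺ ≥ 137.6, i.e. N ≥ 2.14.
At 2 places the error can reach 558 m, but 3 places keeps it to 55.9 m.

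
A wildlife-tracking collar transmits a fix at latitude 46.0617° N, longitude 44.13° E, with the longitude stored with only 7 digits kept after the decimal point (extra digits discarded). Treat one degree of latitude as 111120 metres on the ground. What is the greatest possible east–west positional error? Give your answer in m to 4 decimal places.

0.0077 m

Truncating at 7 decimal places can drop up to a full unit in the last place, so the longitude may be off by as much as 1e-07°.
At latitude 46.0617° a degree of longitude spans 111120 m × cos 46.0617° = 111120 × 0.6939 ≈ 77104.3 m.
Maximum E–W displacement: 1e-07 × 77104.3 = 0.00771043 m.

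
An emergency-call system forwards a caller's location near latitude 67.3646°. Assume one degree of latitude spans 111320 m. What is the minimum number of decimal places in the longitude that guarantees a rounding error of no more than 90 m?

3 decimal places

At 67.3646° one degree of longitude covers 111320 × cos 67.3646° ≈ 111320 × 0.3849 ≈ 42843.2 m.
N decimal places → at most half a unit in the last place, 0.5 × 10⁻ᴺ° = 42843.2/2 × 10⁻ᴺ m.
Need 0.5 × 42843.2 × 10⁻ᴺ ≤ 90 → 10⁻ᴺ ≤ 4.201e-03, so N ≥ 2.38.
At 2 places the error can reach 214 m, but 3 places keeps it to 21.4 m.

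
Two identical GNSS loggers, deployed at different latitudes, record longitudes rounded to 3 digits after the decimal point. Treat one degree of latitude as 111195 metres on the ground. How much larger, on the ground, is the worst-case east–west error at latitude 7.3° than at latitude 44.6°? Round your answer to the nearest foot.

Rounding to 3 decimal places leaves the longitude within ±0.0005° of the true value.
Error at 7.3° = 0.0005° × 111195 × cos 7.3° ≈ 55.598 × 0.9919 = 55.147 m.
Error at 44.6° = 0.0005° × 111195 × cos 44.6° ≈ 55.598 × 0.7120 = 39.587 m.
Difference: 55.147 − 39.587 = 15.56 m.
In feet: 15.56 m ÷ 0.3048 ≈ 51.05 ft.

51 feet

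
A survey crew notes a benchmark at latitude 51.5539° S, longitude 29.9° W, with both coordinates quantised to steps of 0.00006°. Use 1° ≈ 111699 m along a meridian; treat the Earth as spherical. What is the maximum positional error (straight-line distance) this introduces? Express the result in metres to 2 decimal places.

With a 0.00006° grid the true value lies within half a step, ±0.00006°/2 = ±3e-05°, of the stored one.
Latitude error → 3e-05 × 111699 = 3.35097 m along the meridian.
East–west component at 51.5539°: 3e-05° × 111699 × cos 51.5539° ≈ 3e-05 × 69452 ≈ 2.08356 m.
Combining orthogonally: (3.35097² + 2.08356²)^½ ≈ 3.94591 m.

3.95 metres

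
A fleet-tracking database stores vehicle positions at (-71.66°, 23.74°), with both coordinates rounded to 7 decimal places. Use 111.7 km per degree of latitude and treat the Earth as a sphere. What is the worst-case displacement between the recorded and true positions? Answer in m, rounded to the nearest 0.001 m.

0.006 m

Rounding to 7 decimal places leaves each coordinate within ±5e-08° of the true value.
Latitude error → 5e-08 × 111700 = 0.005585 m along the meridian.
Longitude error → 5e-08 × 111700 × cos 71.66° = 5e-08 × 111700 × 0.3147 ≈ 0.00175735 m.
Worst case both components are at the extreme and orthogonal: √(0.005585² + 0.00175735²) ≈ 0.00585496 m.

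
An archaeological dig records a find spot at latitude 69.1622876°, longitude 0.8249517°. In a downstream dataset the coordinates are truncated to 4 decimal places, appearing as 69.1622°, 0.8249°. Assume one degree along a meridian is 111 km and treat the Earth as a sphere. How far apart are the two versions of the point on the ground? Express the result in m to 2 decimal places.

Δlat = 69.1622876 − 69.1622 = +0.0000876°; Δlon = 0.8249517 − 0.8249 = +0.0000517°.
North–south shift: 0.0000876 × 111000 = 9.7236 m.
E–W at 69.1622°: 0.0000517° × 111000 × cos 69.1622° = 0.0000517 × 111000 × 0.3557 ≈ 2.04139 m.
Combined displacement = (9.7236² + 2.04139²)^½ ≈ 9.93558 m.

9.94 m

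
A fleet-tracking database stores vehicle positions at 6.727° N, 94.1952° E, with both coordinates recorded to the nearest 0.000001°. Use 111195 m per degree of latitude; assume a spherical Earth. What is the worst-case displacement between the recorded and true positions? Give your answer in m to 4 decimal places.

Rounding to 6 decimal places leaves each coordinate within ±5e-07° of the true value.
Latitude error → 5e-07 × 111195 = 0.0555975 m along the meridian.
East–west component at 6.727°: 5e-07° × 111195 × cos 6.727° ≈ 5e-07 × 110429 ≈ 0.0552147 m.
Worst case both components are at the extreme and orthogonal: √(0.0555975² + 0.0552147²) ≈ 0.0783566 m.

0.0784 m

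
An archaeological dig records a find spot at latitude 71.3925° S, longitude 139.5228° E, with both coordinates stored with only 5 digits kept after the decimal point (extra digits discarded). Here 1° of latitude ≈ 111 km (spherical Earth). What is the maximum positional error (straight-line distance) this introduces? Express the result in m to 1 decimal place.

Truncating at 5 decimal places can drop up to a full unit in the last place, so each coordinate may be off by as much as 1e-05°.
North–south component: 1e-05° × 111000 = 1.11 m.
Longitude error → 1e-05 × 111000 × cos 71.3925° = 1e-05 × 111000 × 0.3191 ≈ 0.354183 m.
The two errors are perpendicular, so the maximum displacement is √(1.11² + 0.354183²) ≈ 1.16514 m.

1.2 m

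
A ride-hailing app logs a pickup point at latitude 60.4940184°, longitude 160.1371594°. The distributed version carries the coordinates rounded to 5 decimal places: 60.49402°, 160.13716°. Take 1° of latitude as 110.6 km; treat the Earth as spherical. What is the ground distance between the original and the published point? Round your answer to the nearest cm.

The latitude changed by -0.0000016° and the longitude by -0.0000006°.
N–S: -0.0000016° × 110600 m/° = -0.17696 m.
E–W at 60.494°: -0.0000006° × 110600 × cos 60.494° = -0.0000006 × 110600 × 0.4925 ≈ -0.0326833 m.
Distance: √(0.17696² + 0.0326833²) ≈ 0.179953 m.
That is 0.179953 m = 17.995 cm.

18 cm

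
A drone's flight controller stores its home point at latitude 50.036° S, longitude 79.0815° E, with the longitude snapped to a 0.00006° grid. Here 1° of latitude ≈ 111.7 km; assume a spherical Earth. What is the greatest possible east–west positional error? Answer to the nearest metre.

With a 0.00006° grid the true value lies within half a step, ±0.00006°/2 = ±3e-05°, of the stored one.
At latitude 50.036° a degree of longitude spans 111700 m × cos 50.036° = 111700 × 0.6423 ≈ 71745.6 m.
East–west error: 3e-05° × 71745.6 m/° ≈ 2.15237 m.

2 metres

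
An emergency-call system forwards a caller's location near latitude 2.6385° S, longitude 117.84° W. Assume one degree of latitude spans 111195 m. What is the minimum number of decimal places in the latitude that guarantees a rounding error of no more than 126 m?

3 decimal places

One degree of latitude covers 111195 m.
With N decimal places the half-ulp bound is 0.5·10⁻ᴺ°, or 0.5·10⁻ᴺ × 111195 m on the ground.
Need 0.5 × 111195 × 10⁻ᴺ ≤ 126 → 10⁻ᴺ ≤ 2.266e-03, so N ≥ 2.64.
At 2 places the error can reach 556 m, but 3 places keeps it to 55.6 m.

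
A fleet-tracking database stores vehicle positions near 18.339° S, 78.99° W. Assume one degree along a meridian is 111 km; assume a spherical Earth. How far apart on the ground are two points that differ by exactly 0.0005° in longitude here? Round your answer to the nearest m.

One degree of longitude here spans 111000 × cos 18.339° = 111000 × 0.9492 ≈ 105362 m; 0.0005° of that is 52.6812 m.

53 m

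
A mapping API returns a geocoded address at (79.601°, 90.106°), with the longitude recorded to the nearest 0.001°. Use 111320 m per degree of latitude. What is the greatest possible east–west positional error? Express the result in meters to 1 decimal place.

10.0 meters

Rounding to 3 decimal places leaves the longitude within ±0.0005° of the true value.
At latitude 79.601° a degree of longitude spans 111320 m × cos 79.601° = 111320 × 0.1805 ≈ 20093.5 m.
So at most 0.0005° × 20093.5 ≈ 10.0467 m east–west.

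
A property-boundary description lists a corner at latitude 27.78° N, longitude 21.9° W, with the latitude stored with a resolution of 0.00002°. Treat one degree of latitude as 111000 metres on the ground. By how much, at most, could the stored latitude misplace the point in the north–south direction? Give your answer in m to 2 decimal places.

1.11 m

With a 0.00002° grid the true value lies within half a step, ±0.00002°/2 = ±1e-05°, of the stored one.
North–south distance: 1e-05° × 111000 m/° = 1.11 m.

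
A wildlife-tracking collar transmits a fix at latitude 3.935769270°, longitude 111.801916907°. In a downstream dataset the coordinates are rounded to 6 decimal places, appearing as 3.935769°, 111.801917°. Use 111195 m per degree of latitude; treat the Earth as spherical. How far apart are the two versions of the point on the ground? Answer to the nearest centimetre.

Δlat = 3.935769270 − 3.935769 = +0.000000270°; Δlon = 111.801916907 − 111.801917 = -0.000000093°.
N–S: 0.000000270° × 111195 m/° = 0.0300227 m.
East–west at this latitude: -0.000000093° × 111195 × cos 3.93577° ≈ -0.000000093 × 110933 = -0.0103167 m.
Combined displacement = (0.0300227² + 0.0103167²)^½ ≈ 0.0317458 m.
That is 0.0317458 m = 3.1746 cm.

3 centimetres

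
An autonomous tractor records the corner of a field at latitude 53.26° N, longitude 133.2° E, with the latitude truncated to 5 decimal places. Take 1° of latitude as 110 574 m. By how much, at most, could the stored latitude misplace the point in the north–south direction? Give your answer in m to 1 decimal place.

Truncating at 5 decimal places can drop up to a full unit in the last place, so the latitude may be off by as much as 1e-05°.
Along the meridian that is 1e-05° × 110574 m/° = 1.10574 m.

1.1 m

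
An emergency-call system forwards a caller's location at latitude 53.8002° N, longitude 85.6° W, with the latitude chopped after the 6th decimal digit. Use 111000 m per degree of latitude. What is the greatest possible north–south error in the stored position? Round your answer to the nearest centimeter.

11 centimeters

Truncating at 6 decimal places can drop up to a full unit in the last place, so the latitude may be off by as much as 1e-06°.
Along the meridian that is 1e-06° × 111000 m/° = 0.111 m.
That is 0.111 m = 11.1 cm.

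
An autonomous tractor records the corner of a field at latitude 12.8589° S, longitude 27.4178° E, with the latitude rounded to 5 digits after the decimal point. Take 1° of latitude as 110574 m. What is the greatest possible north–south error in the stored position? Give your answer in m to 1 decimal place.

Rounding to 5 decimal places leaves the latitude within ±5e-06° of the true value.
So the N–S error is at most 5e-06 × 110574 = 0.55287 m.

0.6 m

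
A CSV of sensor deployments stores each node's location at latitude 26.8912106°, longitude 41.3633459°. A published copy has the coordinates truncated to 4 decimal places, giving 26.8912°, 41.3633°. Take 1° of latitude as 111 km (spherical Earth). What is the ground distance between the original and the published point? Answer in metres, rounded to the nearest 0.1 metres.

4.7 metres

The latitude changed by +0.0000106° and the longitude by +0.0000459°.
N–S: 0.0000106° × 111000 m/° = 1.1766 m.
E–W at 26.8912°: 0.0000459° × 111000 × cos 26.8912° = 0.0000459 × 111000 × 0.8919 ≈ 4.54397 m.
Distance: √(1.1766² + 4.54397²) ≈ 4.69383 m.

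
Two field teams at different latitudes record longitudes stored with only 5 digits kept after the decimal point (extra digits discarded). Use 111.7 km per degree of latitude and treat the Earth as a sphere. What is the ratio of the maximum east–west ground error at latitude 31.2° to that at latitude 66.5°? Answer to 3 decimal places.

2.145

Truncating at 5 decimal places can drop up to a full unit in the last place, so the longitude may be off by as much as 1e-05°.
At 31.2°: 1e-05° × 111700 × cos 31.2° = 1e-05 × 111700 × 0.8554 ≈ 0.95544 m.
At 66.5°: 1e-05° × 111700 × cos 66.5° = 1e-05 × 111700 × 0.3987 ≈ 0.4454 m.
Ratio: 0.95544 / 0.4454 = cos 31.2° / cos 66.5° ≈ 2.1451.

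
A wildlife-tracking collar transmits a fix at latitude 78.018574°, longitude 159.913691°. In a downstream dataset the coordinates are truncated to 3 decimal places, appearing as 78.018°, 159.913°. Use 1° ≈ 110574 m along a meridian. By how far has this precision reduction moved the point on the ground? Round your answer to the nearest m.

65 m

Δlat = 78.018574 − 78.018 = +0.000574°; Δlon = 159.913691 − 159.913 = +0.000691°.
N–S: 0.000574° × 110574 m/° = 63.4695 m.
E–W at 78.018°: 0.000691° × 110574 × cos 78.018° = 0.000691 × 110574 × 0.2076 ≈ 15.8624 m.
Distance: √(63.4695² + 15.8624²) ≈ 65.4216 m.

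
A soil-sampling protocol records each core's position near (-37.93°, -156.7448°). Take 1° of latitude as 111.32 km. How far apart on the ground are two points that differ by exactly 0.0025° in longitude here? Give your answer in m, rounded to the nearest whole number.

0.0025° of longitude at 37.93° is 0.0025 × 111320 × cos 37.93° ≈ 0.0025 × 87805 = 219.513 m.

220 m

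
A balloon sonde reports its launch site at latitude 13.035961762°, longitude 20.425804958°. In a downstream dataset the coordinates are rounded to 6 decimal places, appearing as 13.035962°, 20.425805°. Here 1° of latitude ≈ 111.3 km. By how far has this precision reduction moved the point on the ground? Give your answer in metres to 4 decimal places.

Δlat = 13.035961762 − 13.035962 = -0.000000238°; Δlon = 20.425804958 − 20.425805 = -0.000000042°.
N–S: -0.000000238° × 111300 m/° = -0.0264894 m.
East–west at this latitude: -0.000000042° × 111300 × cos 13.036° ≈ -0.000000042 × 108432 = -0.00455413 m.
Combined displacement = (0.0264894² + 0.00455413²)^½ ≈ 0.026878 m.

0.0269 metres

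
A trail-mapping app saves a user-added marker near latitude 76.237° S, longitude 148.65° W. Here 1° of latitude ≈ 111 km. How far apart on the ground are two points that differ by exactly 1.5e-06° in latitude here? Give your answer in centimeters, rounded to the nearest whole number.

Along a meridian 1.5e-06° is 1.5e-06 × 111000 = 0.1665 m.
That is 0.1665 m = 16.65 cm.

17 centimeters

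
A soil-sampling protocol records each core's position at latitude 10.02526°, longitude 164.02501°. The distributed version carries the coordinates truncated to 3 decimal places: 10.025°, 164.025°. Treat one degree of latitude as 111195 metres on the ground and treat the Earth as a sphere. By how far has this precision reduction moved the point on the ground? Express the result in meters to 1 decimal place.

28.9 meters

Δlat = 10.02526 − 10.025 = +0.00026°; Δlon = 164.02501 − 164.025 = +0.00001°.
North–south shift: 0.00026 × 111195 = 28.9107 m.
E–W at 10.025°: 0.00001° × 111195 × cos 10.025° = 0.00001 × 111195 × 0.9847 ≈ 1.09497 m.
Hypotenuse of the two orthogonal shifts: √(28.9107² + 1.09497²) = 28.9314 m.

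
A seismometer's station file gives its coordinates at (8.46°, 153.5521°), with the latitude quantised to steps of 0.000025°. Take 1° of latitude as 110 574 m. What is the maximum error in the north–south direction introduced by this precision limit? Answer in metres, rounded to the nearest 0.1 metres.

1.4 metres

With a 0.000025° grid the true value lies within half a step, ±0.000025°/2 = ±1.25e-05°, of the stored one.
So the N–S error is at most 1.25e-05 × 110574 = 1.38218 m.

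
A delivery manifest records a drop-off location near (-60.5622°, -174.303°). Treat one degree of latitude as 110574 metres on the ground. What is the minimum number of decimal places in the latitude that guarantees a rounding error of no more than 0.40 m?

One degree of latitude covers 110574 m.
Rounding to N decimal places gives at most 0.5 × 10⁻ᴺ degrees of error, i.e. 0.5 × 10⁻ᴺ × 110574 m.
Need 0.5 × 110574 × 10⁻ᴺ ≤ 0.40 → 10⁻ᴺ ≤ 7.235e-06, so N ≥ 5.14.
So 6 decimal places suffice (0.0553 m); 5 would allow up to 0.553 m.

6 decimal places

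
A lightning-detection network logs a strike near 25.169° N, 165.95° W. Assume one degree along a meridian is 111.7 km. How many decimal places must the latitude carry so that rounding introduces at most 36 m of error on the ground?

4 decimal places

One degree of latitude covers 111700 m.
N decimal places → at most half a unit in the last place, 0.5 × 10⁻ᴺ° = 111700/2 × 10⁻ᴺ m.
Setting 55850 × 10⁻ᴺ ≤ 36 gives 10ᴺ ≥ 1551, i.e. N ≥ 3.19.
N = 3 would give 55.9 m (too coarse); N = 4 gives 5.58 m ≤ 36 m.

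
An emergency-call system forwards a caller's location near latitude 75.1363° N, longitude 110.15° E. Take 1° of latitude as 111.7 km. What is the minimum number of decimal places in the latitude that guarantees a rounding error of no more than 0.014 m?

One degree of latitude covers 111700 m.
Rounding to N decimal places gives at most 0.5 × 10⁻ᴺ degrees of error, i.e. 0.5 × 10⁻ᴺ × 111700 m.
Setting 55850 × 10⁻ᴺ ≤ 0.014 gives 10ᴺ ≥ 3.989e+06, i.e. N ≥ 6.60.
N = 6 would give 0.0558 m (too coarse); N = 7 gives 0.00558 m ≤ 0.014 m.

7 decimal places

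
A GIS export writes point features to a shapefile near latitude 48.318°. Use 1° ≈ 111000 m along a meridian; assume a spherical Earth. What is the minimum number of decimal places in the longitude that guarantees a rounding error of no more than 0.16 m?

At 48.318° one degree of longitude covers 111000 × cos 48.318° ≈ 111000 × 0.6650 ≈ 73814.5 m.
With N decimal places the half-ulp bound is 0.5·10⁻ᴺ°, or 0.5·10⁻ᴺ × 73814.5 m on the ground.
Setting 36907.3 × 10⁻ᴺ ≤ 0.16 gives 10ᴺ ≥ 2.307e+05, i.e. N ≥ 5.36.
So 6 decimal places suffice (0.0369 m); 5 would allow up to 0.369 m.

6 decimal places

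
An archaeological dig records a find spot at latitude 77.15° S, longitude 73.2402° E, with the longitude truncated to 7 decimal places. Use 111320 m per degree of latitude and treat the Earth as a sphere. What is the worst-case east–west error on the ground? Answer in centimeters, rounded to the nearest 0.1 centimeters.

Truncating at 7 decimal places can drop up to a full unit in the last place, so the longitude may be off by as much as 1e-07°.
Parallels shrink by cos φ, so at 77.15° a degree of longitude is 111320 × 0.2224 ≈ 24757.5 m.
East–west error: 1e-07° × 24757.5 m/° ≈ 0.00247575 m.
That is 0.00247575 m = 0.24758 cm.

0.2 centimeters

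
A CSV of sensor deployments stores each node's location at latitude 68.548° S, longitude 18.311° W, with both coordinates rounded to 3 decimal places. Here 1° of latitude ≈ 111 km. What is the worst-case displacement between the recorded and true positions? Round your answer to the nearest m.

59 m

Rounding to 3 decimal places leaves each coordinate within ±0.0005° of the true value.
N–S: 0.0005° × 111000 m/° = 55.5 m.
Longitude error → 0.0005 × 111000 × cos 68.548° = 0.0005 × 111000 × 0.3657 ≈ 20.2976 m.
Combining orthogonally: (55.5² + 20.2976²)^½ ≈ 59.0952 m.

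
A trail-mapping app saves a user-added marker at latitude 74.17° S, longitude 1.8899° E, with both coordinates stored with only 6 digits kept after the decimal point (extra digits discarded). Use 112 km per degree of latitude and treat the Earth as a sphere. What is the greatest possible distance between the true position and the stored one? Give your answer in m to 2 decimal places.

0.12 m

Truncating at 6 decimal places can drop up to a full unit in the last place, so each coordinate may be off by as much as 1e-06°.
N–S: 1e-06° × 112000 m/° = 0.112 m.
E–W at 74.17°: 1e-06° × 112000 × cos 74.17° = 1e-06 × 112000 × 0.2728 ≈ 0.0305518 m.
The two errors are perpendicular, so the maximum displacement is √(0.112² + 0.0305518²) ≈ 0.116092 m.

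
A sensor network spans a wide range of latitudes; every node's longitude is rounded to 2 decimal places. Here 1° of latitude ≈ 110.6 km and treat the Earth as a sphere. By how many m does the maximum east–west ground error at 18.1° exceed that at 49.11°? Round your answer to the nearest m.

164 m

Rounding to 2 decimal places leaves the longitude within ±0.005° of the true value.
At 18.1°: 0.005° × 110600 × cos 18.1° = 0.005 × 110600 × 0.9505 ≈ 525.64 m.
At 49.11°: 0.005° × 110600 × cos 49.11° = 0.005 × 110600 × 0.6546 ≈ 362 m.
Difference: 525.64 − 362 = 163.64 m.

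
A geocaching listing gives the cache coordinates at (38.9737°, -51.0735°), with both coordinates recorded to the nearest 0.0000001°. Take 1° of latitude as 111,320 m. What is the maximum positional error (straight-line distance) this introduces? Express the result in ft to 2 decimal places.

Rounding to 7 decimal places leaves each coordinate within ±5e-08° of the true value.
Latitude error → 5e-08 × 111320 = 0.005566 m along the meridian.
Longitude error → 5e-08 × 111320 × cos 38.9737° = 5e-08 × 111320 × 0.7774 ≈ 0.0043272 m.
The two errors are perpendicular, so the maximum displacement is √(0.005566² + 0.0043272²) ≈ 0.00705018 m.
In feet: 0.00705018 m ÷ 0.3048 ≈ 0.023131 ft.

0.02 ft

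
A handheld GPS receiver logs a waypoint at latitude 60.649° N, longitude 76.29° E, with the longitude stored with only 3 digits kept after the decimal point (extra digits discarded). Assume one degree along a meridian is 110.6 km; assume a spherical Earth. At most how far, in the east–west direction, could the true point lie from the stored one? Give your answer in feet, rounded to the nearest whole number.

Truncating at 3 decimal places can drop up to a full unit in the last place, so the longitude may be off by as much as 0.001°.
At latitude 60.649° a degree of longitude spans 110600 m × cos 60.649° = 110600 × 0.4902 ≈ 54211.5 m.
Maximum E–W displacement: 0.001 × 54211.5 = 54.2115 m.
In feet: 54.2115 m ÷ 0.3048 ≈ 177.86 ft.

178 feet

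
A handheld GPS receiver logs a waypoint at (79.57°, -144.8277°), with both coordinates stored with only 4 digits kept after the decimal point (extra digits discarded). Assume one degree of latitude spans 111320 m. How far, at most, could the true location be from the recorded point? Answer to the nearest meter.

Truncating at 4 decimal places can drop up to a full unit in the last place, so each coordinate may be off by as much as 0.0001°.
North–south component: 0.0001° × 111320 = 11.132 m.
E–W at 79.57°: 0.0001° × 111320 × cos 79.57° = 0.0001 × 111320 × 0.1810 ≈ 2.01527 m.
The two errors are perpendicular, so the maximum displacement is √(11.132² + 2.01527²) ≈ 11.3129 m.

11 meters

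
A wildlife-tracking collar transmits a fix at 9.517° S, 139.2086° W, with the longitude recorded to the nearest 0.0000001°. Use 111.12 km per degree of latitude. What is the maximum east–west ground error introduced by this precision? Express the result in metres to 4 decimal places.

0.0055 metres

Rounding to 7 decimal places leaves the longitude within ±5e-08° of the true value.
At latitude 9.517° a degree of longitude spans 111120 m × cos 9.517° = 111120 × 0.9862 ≈ 109591 m.
Maximum E–W displacement: 5e-08 × 109591 = 0.00547953 m.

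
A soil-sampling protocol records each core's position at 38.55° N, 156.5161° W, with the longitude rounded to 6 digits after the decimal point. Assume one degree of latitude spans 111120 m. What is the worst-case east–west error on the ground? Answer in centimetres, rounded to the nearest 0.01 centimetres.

Rounding to 6 decimal places leaves the longitude within ±5e-07° of the true value.
At latitude 38.55° a degree of longitude spans 111120 m × cos 38.55° = 111120 × 0.7821 ≈ 86903 m.
So at most 5e-07° × 86903 ≈ 0.0434515 m east–west.
That is 0.0434515 m = 4.3452 cm.

4.35 centimetres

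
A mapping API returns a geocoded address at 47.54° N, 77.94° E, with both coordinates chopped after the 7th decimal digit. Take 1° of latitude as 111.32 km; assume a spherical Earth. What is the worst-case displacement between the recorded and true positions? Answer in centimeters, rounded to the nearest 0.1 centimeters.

Truncating at 7 decimal places can drop up to a full unit in the last place, so each coordinate may be off by as much as 1e-07°.
North–south component: 1e-07° × 111320 = 0.011132 m.
East–west component at 47.54°: 1e-07° × 111320 × cos 47.54° ≈ 1e-07 × 75149.4 ≈ 0.00751494 m.
The two errors are perpendicular, so the maximum displacement is √(0.011132² + 0.00751494²) ≈ 0.0134311 m.
That is 0.0134311 m = 1.3431 cm.

1.3 centimeters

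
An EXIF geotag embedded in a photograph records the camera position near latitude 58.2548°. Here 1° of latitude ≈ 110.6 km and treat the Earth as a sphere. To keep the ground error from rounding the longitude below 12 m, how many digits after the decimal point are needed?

4 decimal places

At 58.2548° one degree of longitude covers 110600 × cos 58.2548° ≈ 110600 × 0.5261 ≈ 58191.4 m.
N decimal places → at most half a unit in the last place, 0.5 × 10⁻ᴺ° = 58191.4/2 × 10⁻ᴺ m.
Need 0.5 × 58191.4 × 10⁻ᴺ ≤ 12 → 10⁻ᴺ ≤ 4.124e-04, so N ≥ 3.38.
So 4 decimal places suffice (2.91 m); 3 would allow up to 29.1 m.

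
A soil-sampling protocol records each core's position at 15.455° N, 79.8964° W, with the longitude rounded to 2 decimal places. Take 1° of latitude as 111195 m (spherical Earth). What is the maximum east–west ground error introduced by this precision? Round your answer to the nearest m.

Rounding to 2 decimal places leaves the longitude within ±0.005° of the true value.
One degree of longitude at 15.455° is 111195 × cos 15.455° ≈ 111195 × 0.9638 = 107174 m.
So at most 0.005° × 107174 ≈ 535.871 m east–west.

536 m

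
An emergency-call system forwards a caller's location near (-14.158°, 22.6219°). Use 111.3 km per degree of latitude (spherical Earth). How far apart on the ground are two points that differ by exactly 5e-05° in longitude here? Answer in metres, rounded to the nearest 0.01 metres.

At 14.158° a degree of longitude is 111300 × cos 14.158° ≈ 107919 m, so 5e-05° corresponds to 5.39596 m.

5.40 metres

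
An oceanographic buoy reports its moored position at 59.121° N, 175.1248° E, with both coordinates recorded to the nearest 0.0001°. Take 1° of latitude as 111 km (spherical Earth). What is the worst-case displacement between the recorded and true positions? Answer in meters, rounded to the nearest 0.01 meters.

6.24 meters

Rounding to 4 decimal places leaves each coordinate within ±5e-05° of the true value.
North–south component: 5e-05° × 111000 = 5.55 m.
East–west component at 59.121°: 5e-05° × 111000 × cos 59.121° ≈ 5e-05 × 56968.2 ≈ 2.84841 m.
The two errors are perpendicular, so the maximum displacement is √(5.55² + 2.84841²) ≈ 6.23826 m.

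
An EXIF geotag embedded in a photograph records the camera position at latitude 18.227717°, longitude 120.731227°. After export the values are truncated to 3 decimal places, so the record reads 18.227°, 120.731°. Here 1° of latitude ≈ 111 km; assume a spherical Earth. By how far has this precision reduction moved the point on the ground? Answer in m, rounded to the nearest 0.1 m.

The latitude changed by +0.000717° and the longitude by +0.000227°.
North–south shift: 0.000717 × 111000 = 79.587 m.
E–W at 18.227°: 0.000227° × 111000 × cos 18.227° = 0.000227 × 111000 × 0.9498 ≈ 23.9327 m.
Distance: √(79.587² + 23.9327²) ≈ 83.1076 m.

83.1 m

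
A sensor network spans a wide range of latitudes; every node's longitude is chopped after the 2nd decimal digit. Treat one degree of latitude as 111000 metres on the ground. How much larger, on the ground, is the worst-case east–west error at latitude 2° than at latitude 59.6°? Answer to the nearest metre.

548 metres

Truncating at 2 decimal places can drop up to a full unit in the last place, so the longitude may be off by as much as 0.01°.
At 2°: 0.01° × 111000 × cos 2° = 0.01 × 111000 × 0.9994 ≈ 1109.3 m.
Error at 59.6° = 0.01° × 111000 × cos 59.6° ≈ 1110 × 0.5060 = 561.7 m.
Difference: 1109.3 − 561.7 = 547.63 m.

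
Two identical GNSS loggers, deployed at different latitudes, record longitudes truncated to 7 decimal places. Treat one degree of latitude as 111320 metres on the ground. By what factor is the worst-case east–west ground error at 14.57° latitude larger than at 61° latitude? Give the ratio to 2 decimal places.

2.00

Truncating at 7 decimal places can drop up to a full unit in the last place, so the longitude may be off by as much as 1e-07°.
At 14.57°: 1e-07° × 111320 × cos 14.57° = 1e-07 × 111320 × 0.9678 ≈ 0.010774 m.
At 61°: 1e-07° × 111320 × cos 61° = 1e-07 × 111320 × 0.4848 ≈ 0.0053969 m.
The ratio reduces to cos 14.57° / cos 61° = 0.9678/0.4848 ≈ 1.9963.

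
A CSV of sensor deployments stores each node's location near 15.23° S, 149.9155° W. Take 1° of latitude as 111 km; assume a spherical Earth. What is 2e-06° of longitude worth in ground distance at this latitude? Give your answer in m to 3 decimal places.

0.214 m

2e-06° of longitude at 15.23° is 2e-06 × 111000 × cos 15.23° ≈ 2e-06 × 107102 = 0.214203 m.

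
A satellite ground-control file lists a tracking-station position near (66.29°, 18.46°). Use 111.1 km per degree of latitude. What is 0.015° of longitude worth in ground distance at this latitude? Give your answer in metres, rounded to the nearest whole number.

0.015° of longitude at 66.29° is 0.015 × 111100 × cos 66.29° ≈ 0.015 × 44674.2 = 670.112 m.

670 metres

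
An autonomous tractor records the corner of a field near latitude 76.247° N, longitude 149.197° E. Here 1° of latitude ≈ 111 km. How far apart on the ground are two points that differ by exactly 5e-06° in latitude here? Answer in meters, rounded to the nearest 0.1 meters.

0.6 meters

5e-06° × 111000 m/° = 0.555 m.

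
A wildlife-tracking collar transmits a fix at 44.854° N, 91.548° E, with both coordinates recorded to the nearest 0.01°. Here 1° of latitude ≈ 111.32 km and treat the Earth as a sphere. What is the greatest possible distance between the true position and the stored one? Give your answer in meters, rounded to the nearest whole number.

682 meters

Rounding to 2 decimal places leaves each coordinate within ±0.005° of the true value.
Latitude error → 0.005 × 111320 = 556.6 m along the meridian.
East–west component at 44.854°: 0.005° × 111320 × cos 44.854° ≈ 0.005 × 78915.5 ≈ 394.577 m.
The two errors are perpendicular, so the maximum displacement is √(556.6² + 394.577²) ≈ 682.272 m.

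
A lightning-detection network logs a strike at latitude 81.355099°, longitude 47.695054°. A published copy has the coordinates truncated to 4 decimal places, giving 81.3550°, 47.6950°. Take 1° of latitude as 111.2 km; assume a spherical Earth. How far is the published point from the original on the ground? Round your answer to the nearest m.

The latitude changed by +0.000099° and the longitude by +0.000054°.
North–south shift: 0.000099 × 111200 = 11.0088 m.
East–west at this latitude: 0.000054° × 111200 × cos 81.355° ≈ 0.000054 × 16714.7 = 0.902593 m.
Hypotenuse of the two orthogonal shifts: √(11.0088² + 0.902593²) = 11.0457 m.

11 m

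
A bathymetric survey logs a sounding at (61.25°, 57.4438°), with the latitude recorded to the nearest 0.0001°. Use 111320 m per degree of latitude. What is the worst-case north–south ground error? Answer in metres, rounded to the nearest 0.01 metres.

Rounding to 4 decimal places leaves the latitude within ±5e-05° of the true value.
So the N–S error is at most 5e-05 × 111320 = 5.566 m.

5.57 metres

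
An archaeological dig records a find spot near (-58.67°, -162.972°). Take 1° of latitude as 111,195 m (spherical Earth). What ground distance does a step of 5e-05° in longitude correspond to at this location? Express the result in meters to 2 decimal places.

2.89 meters

5e-05° of longitude at 58.67° is 5e-05 × 111195 × cos 58.67° ≈ 5e-05 × 57817.7 = 2.89088 m.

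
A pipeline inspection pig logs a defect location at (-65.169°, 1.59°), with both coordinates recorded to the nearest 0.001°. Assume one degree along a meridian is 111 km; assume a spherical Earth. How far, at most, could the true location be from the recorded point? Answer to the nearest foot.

Rounding to 3 decimal places leaves each coordinate within ±0.0005° of the true value.
N–S: 0.0005° × 111000 m/° = 55.5 m.
East–west component at 65.169°: 0.0005° × 111000 × cos 65.169° ≈ 0.0005 × 46613.7 ≈ 23.3068 m.
Worst case both components are at the extreme and orthogonal: √(55.5² + 23.3068²) ≈ 60.1952 m.
In feet: 60.1952 m ÷ 0.3048 ≈ 197.49 ft.

197 feet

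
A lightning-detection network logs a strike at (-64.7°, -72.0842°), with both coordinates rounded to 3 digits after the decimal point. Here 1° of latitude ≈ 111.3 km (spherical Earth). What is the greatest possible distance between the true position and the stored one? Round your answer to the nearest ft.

Rounding to 3 decimal places leaves each coordinate within ±0.0005° of the true value.
Latitude error → 0.0005 × 111300 = 55.65 m along the meridian.
East–west component at 64.7°: 0.0005° × 111300 × cos 64.7° ≈ 0.0005 × 47564.9 ≈ 23.7825 m.
Worst case both components are at the extreme and orthogonal: √(55.65² + 23.7825²) ≈ 60.5188 m.
In feet: 60.5188 m ÷ 0.3048 ≈ 198.55 ft.

199 ft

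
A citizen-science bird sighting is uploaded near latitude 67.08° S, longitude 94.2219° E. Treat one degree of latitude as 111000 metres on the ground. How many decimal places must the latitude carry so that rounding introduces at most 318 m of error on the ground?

3

One degree of latitude covers 111000 m.
Rounding to N decimal places gives at most 0.5 × 10⁻ᴺ degrees of error, i.e. 0.5 × 10⁻ᴺ × 111000 m.
Setting 55500 × 10⁻ᴺ ≤ 318 gives 10ᴺ ≥ 174.5, i.e. N ≥ 2.24.
At 2 places the error can reach 555 m, but 3 places keeps it to 55.5 m.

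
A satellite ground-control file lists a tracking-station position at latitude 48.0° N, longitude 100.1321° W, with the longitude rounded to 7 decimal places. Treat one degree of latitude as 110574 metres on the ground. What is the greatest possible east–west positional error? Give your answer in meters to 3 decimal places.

Rounding to 7 decimal places leaves the longitude within ±5e-08° of the true value.
Parallels shrink by cos φ, so at 48° a degree of longitude is 110574 × 0.6691 ≈ 73988.4 m.
East–west error: 5e-08° × 73988.4 m/° ≈ 0.00369942 m.

0.004 meters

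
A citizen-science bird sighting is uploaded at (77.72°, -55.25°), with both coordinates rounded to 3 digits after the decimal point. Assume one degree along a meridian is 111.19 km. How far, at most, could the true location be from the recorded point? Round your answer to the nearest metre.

Rounding to 3 decimal places leaves each coordinate within ±0.0005° of the true value.
Latitude error → 0.0005 × 111190 = 55.595 m along the meridian.
Longitude error → 0.0005 × 111190 × cos 77.72° = 0.0005 × 111190 × 0.2127 ≈ 11.8245 m.
The two errors are perpendicular, so the maximum displacement is √(55.595² + 11.8245²) ≈ 56.8386 m.

57 metres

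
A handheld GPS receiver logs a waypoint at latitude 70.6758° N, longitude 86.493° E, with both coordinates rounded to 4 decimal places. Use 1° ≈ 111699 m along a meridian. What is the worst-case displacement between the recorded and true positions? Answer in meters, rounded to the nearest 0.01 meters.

Rounding to 4 decimal places leaves each coordinate within ±5e-05° of the true value.
N–S: 5e-05° × 111699 m/° = 5.58495 m.
Longitude error → 5e-05 × 111699 × cos 70.6758° = 5e-05 × 111699 × 0.3309 ≈ 1.84813 m.
Worst case both components are at the extreme and orthogonal: √(5.58495² + 1.84813²) ≈ 5.88279 m.

5.88 meters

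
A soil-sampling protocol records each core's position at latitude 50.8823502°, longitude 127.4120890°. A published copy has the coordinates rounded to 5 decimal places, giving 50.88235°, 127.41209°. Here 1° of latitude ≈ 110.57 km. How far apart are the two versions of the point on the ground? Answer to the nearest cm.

Δlat = 50.8823502 − 50.88235 = +0.0000002°; Δlon = 127.4120890 − 127.41209 = -0.0000010°.
N–S: 0.0000002° × 110570 m/° = 0.022114 m.
East–west at this latitude: -0.0000010° × 110570 × cos 50.8824° ≈ -0.0000010 × 69760.3 = -0.0697603 m.
Distance: √(0.022114² + 0.0697603²) ≈ 0.0731814 m.
That is 0.0731814 m = 7.3181 cm.

7 cm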